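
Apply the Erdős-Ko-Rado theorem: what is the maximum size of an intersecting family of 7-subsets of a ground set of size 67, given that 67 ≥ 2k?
max |F| = C(66, 6) = 90858768

The Erdős-Ko-Rado theorem states: for n ≥ 2k, an intersecting family of k-subsets of an n-element set has size at most C(n − 1, k − 1), with equality for 'star' families {A ⊆ [n] : |A| = k, i ∈ A} (fix an element i). For n = 67, k = 7: C(66, 6) = 90858768.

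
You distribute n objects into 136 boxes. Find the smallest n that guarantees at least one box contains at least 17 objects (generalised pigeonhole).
n = (17 − 1)·136 + 1 = 2177

By the generalised pigeonhole principle, to guarantee some box contains ≥ r objects we need more than (r − 1) · k objects total. Threshold: n = (r − 1) · k + 1. With r = 17 and k = 136: n = 16 · 136 + 1 = 2176 + 1 = 2177. For n = 2176 = 16 · 136, we can put exactly 16 objects in every box, avoiding 17 in any single one — so 2177 is tight.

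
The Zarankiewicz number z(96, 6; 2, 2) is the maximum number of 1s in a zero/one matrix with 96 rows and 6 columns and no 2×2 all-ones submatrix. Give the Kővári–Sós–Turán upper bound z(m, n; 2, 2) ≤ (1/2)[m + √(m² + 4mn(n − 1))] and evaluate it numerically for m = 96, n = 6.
z(96, 6; 2, 2) ≤ (1/2)[96 + √(96² + 4·96·6·5)] = (1/2)[96 + √20736] = 120

Kővári–Sós–Turán: let r_1, ..., r_96 be the row sums and z = Σ r_i the total number of 1s. Each pair of columns can share at most one row with both entries 1 (else a 2×2 all-ones block appears), so Σ_i C(r_i, 2) ≤ C(6, 2) = 15. By convexity Σ_i C(r_i, 2) ≥ 96·C(z/96, 2) = z(z − 96)/(2·96), giving z² − 96z − 96·6·5 ≤ 0 and hence z ≤ (1/2)[96 + √(9216 + 4·2880)] = (1/2)[96 + √20736] ≈ (1/2)(96 + 144) = 120.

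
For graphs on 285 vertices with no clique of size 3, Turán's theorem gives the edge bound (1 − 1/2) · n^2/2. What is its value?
Turán density bound = (1/2) · 285^2/2 = 81225/4 ≈ 20306.25

Turán's theorem: ex(n, K_{r+1}) is achieved by the complete r-partite Turán graph T(n, r) with parts as balanced as possible, and is at most (1 − 1/r) · n^2/2. For r = 2, n = 285: the density bound is (1/2) · 81225/2 = 81225/4 ≈ 20306.25. The integer-valued extremum is e(T(285, 2)) = 20306, which is strictly less than the density bound 81225/4 since 2 ∤ 285 (the parts of T(285, 2) cannot all be equal).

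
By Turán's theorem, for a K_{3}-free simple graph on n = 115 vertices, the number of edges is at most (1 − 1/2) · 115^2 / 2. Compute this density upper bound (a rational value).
Turán density bound = (1/2) · 115^2/2 = 13225/4 ≈ 3306.25

Turán's theorem: ex(n, K_{r+1}) is achieved by the complete r-partite Turán graph T(n, r) with parts as balanced as possible, and is at most (1 − 1/r) · n^2/2. For r = 2, n = 115: the density bound is (1/2) · 13225/2 = 13225/4 ≈ 3306.25. The integer-valued extremum is e(T(115, 2)) = 3306, which is strictly less than the density bound 13225/4 since 2 ∤ 115 (the parts of T(115, 2) cannot all be equal).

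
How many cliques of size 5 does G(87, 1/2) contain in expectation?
E[# K_5] = C(87, 5) · (1/2)^C(5, 2) = 36949857 / 2^10 ≈ 36083.844727

For each 5-subset S of vertices (there are C(87, 5) = 36949857 such S), let X_S = 1 if S induces a K_5 (all C(5, 2) = 10 edges present). Then P(X_S = 1) = (1/2)^10 = 1/1024. By linearity of expectation, E[# K_5] = C(87, 5) · (1/2)^10 = 36949857 / 1024 ≈ 36083.844727.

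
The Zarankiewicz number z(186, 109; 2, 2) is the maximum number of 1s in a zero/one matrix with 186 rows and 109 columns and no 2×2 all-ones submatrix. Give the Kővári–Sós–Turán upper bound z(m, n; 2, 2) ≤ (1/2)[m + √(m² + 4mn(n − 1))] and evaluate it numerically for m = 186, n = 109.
z(186, 109; 2, 2) ≤ (1/2)[186 + √(186² + 4·186·109·108)] = (1/2)[186 + √8792964] = 1575.6466

Kővári–Sós–Turán: let r_1, ..., r_186 be the row sums and z = Σ r_i the total number of 1s. Each pair of columns can share at most one row with both entries 1 (else a 2×2 all-ones block appears), so Σ_i C(r_i, 2) ≤ C(109, 2) = 5886. By convexity Σ_i C(r_i, 2) ≥ 186·C(z/186, 2) = z(z − 186)/(2·186), giving z² − 186z − 186·109·108 ≤ 0 and hence z ≤ (1/2)[186 + √(34596 + 4·2189592)] = (1/2)[186 + √8792964] ≈ (1/2)(186 + 2965.2932) = 1575.6466.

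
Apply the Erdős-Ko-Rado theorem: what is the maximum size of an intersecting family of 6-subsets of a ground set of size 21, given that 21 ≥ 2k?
max |F| = C(20, 5) = 15504

Erdős-Ko-Rado (1961): when n ≥ 2k, max |F| = C(n−1, k−1). The bound is attained by the star {A : i ∈ A} for any fixed i ∈ [n]. Here C(21−1, 6−1) = C(20, 5) = 15504.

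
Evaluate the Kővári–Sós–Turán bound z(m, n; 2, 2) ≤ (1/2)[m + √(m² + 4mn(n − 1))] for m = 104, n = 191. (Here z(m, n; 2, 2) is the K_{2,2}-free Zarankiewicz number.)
z(104, 191; 2, 2) ≤ (1/2)[104 + √(104² + 4·104·191·190)] = (1/2)[104 + √15107456] = 1995.4156

Kővári–Sós–Turán: let r_1, ..., r_104 be the row sums and z = Σ r_i the total number of 1s. Each pair of columns can share at most one row with both entries 1 (else a 2×2 all-ones block appears), so Σ_i C(r_i, 2) ≤ C(191, 2) = 18145. By convexity Σ_i C(r_i, 2) ≥ 104·C(z/104, 2) = z(z − 104)/(2·104), giving z² − 104z − 104·191·190 ≤ 0 and hence z ≤ (1/2)[104 + √(10816 + 4·3774160)] = (1/2)[104 + √15107456] ≈ (1/2)(104 + 3886.8311) = 1995.4156.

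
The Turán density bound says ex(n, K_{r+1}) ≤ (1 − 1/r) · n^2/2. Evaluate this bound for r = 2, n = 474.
Turán density bound = (1/2) · 474^2/2 = 56169

Turán's theorem: ex(n, K_{r+1}) is achieved by the complete r-partite Turán graph T(n, r) with parts as balanced as possible, and is at most (1 − 1/r) · n^2/2. For r = 2, n = 474: the density bound is (1/2) · 224676/2 = 56169. Since 2 ∣ 474, the Turán graph T(474, 2) has parts of equal size 237, and its edge count e(T(474, 2)) = 56169 attains the density bound exactly.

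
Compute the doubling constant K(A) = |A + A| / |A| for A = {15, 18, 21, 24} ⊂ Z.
K = |A + A| / |A| = 7/4

Enumerate A + A = {a + b : a, b ∈ A}. With |A| = 4, there are |A|^2 = 16 ordered sum pairs; collecting distinct values, A + A = {30, 33, 36, 39, 42, 45, 48}, so |A + A| = 7. Thus K = 7/4. Here |A + A| = 2|A| − 1 = 7, the minimum possible — so K = 7/4 is minimal, which holds iff A is an arithmetic progression.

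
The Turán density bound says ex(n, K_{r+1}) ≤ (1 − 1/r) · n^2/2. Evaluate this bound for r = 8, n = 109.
Turán density bound = (7/8) · 109^2/2 = 83167/16 ≈ 5197.9375

Turán's theorem: ex(n, K_{r+1}) is achieved by the complete r-partite Turán graph T(n, r) with parts as balanced as possible, and is at most (1 − 1/r) · n^2/2. For r = 8, n = 109: the density bound is (7/8) · 11881/2 = 83167/16 ≈ 5197.9375. The integer-valued extremum is e(T(109, 8)) = 5197, which is strictly less than the density bound 83167/16 since 8 ∤ 109 (the parts of T(109, 8) cannot all be equal).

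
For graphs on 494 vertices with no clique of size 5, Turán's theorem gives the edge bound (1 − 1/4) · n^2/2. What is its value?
Turán density bound = (3/4) · 494^2/2 = 183027/2 ≈ 91513.5

Turán's theorem: ex(n, K_{r+1}) is achieved by the complete r-partite Turán graph T(n, r) with parts as balanced as possible, and is at most (1 − 1/r) · n^2/2. For r = 4, n = 494: the density bound is (3/4) · 244036/2 = 183027/2 ≈ 91513.5. The integer-valued extremum is e(T(494, 4)) = 91513, which is strictly less than the density bound 183027/2 since 4 ∤ 494 (the parts of T(494, 4) cannot all be equal).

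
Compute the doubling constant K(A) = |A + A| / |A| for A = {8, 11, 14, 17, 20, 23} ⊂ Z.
K = |A + A| / |A| = 11/6

Enumerate A + A = {a + b : a, b ∈ A}. With |A| = 6, there are |A|^2 = 36 ordered sum pairs; collecting distinct values, A + A = {16, 19, 22, 25, 28, 31, 34, 37, 40, 43, 46}, so |A + A| = 11. Thus K = 11/6. Here |A + A| = 2|A| − 1 = 11, the minimum possible — so K = 11/6 is minimal, which holds iff A is an arithmetic progression.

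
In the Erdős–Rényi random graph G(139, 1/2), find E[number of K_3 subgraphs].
E[# K_3] = C(139, 3) · (1/2)^C(3, 2) = 437989 / 2^3 = 54748.625

For each 3-subset S of vertices (there are C(139, 3) = 437989 such S), let X_S = 1 if S induces a K_3 (all C(3, 2) = 3 edges present). Then P(X_S = 1) = (1/2)^3 = 1/8. By linearity of expectation, E[# K_3] = C(139, 3) · (1/2)^3 = 437989 / 8 = 54748.625.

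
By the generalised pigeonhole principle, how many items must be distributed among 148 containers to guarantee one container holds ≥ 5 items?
n = (5 − 1)·148 + 1 = 593

By the generalised pigeonhole principle, to guarantee some box contains ≥ r objects we need more than (r − 1) · k objects total. Threshold: n = (r − 1) · k + 1. With r = 5 and k = 148: n = 4 · 148 + 1 = 592 + 1 = 593. For n = 592 = 4 · 148, we can put exactly 4 objects in every box, avoiding 5 in any single one — so 593 is tight.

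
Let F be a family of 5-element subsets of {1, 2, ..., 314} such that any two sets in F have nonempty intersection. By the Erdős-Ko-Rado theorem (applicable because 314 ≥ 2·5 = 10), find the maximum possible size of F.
max |F| = C(313, 4) = 392292290

The Erdős-Ko-Rado theorem states: for n ≥ 2k, an intersecting family of k-subsets of an n-element set has size at most C(n − 1, k − 1), with equality for 'star' families {A ⊆ [n] : |A| = k, i ∈ A} (fix an element i). For n = 314, k = 5: C(313, 4) = 392292290.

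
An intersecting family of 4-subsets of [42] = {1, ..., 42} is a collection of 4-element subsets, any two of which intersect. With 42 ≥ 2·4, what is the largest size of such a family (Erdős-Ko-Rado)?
max |F| = C(41, 3) = 10660

The Erdős-Ko-Rado theorem states: for n ≥ 2k, an intersecting family of k-subsets of an n-element set has size at most C(n − 1, k − 1), with equality for 'star' families {A ⊆ [n] : |A| = k, i ∈ A} (fix an element i). For n = 42, k = 4: C(41, 3) = 10660.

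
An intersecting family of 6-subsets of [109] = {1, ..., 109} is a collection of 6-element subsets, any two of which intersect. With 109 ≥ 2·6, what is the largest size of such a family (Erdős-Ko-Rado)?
max |F| = C(108, 5) = 111469176

Erdős-Ko-Rado (1961): when n ≥ 2k, max |F| = C(n−1, k−1). The bound is attained by the star {A : i ∈ A} for any fixed i ∈ [n]. Here C(109−1, 6−1) = C(108, 5) = 111469176.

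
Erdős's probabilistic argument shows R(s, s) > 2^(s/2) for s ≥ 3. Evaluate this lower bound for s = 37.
2^(37/2) = 370727.6001; so R(37, 37) > 370727.6001

Colour each edge of K_n uniformly at random with red/blue. The expected number of monochromatic K_37 is C(n, 37) · 2 · 2^(−C(37,2)). If C(n, 37) · 2^(1 − C(37,2)) < 1, then with positive probability no monochromatic K_37 exists, so R(37, 37) > n. The standard estimate C(n, 37) ≤ n^37/37! shows this inequality holds whenever n ≤ 2^(37/2) (since 37! · 2^(C(37,2) − 1) > 2^(37^2/2) ≥ n^37). Hence R(37, 37) > 2^(37/2) = 370727.6001.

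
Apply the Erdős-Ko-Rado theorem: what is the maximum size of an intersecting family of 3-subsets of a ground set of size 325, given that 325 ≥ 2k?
max |F| = C(324, 2) = 52326

The Erdős-Ko-Rado theorem states: for n ≥ 2k, an intersecting family of k-subsets of an n-element set has size at most C(n − 1, k − 1), with equality for 'star' families {A ⊆ [n] : |A| = k, i ∈ A} (fix an element i). For n = 325, k = 3: C(324, 2) = 52326.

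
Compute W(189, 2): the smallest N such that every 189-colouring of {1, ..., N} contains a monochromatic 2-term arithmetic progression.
W(189, 2) = 189 + 1 = 190

A 2-term AP is any pair of integers, so a monochromatic 2-AP exists iff some colour is used at least twice. With 189 colours, the colouring i ↦ i on {1, ..., 189} uses each colour once, avoiding any monochromatic pair, so W(189, 2) > 189. For {1, ..., 190}, pigeonhole forces two integers of the same colour, which form a monochromatic 2-AP. Hence W(189, 2) = 190.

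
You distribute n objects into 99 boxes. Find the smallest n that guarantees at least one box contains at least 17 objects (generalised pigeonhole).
n = (17 − 1)·99 + 1 = 1585

By the generalised pigeonhole principle, to guarantee some box contains ≥ r objects we need more than (r − 1) · k objects total. Threshold: n = (r − 1) · k + 1. With r = 17 and k = 99: n = 16 · 99 + 1 = 1584 + 1 = 1585. For n = 1584 = 16 · 99, we can put exactly 16 objects in every box, avoiding 17 in any single one — so 1585 is tight.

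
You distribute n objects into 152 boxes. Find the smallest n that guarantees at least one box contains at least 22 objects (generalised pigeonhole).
n = (22 − 1)·152 + 1 = 3193

By the generalised pigeonhole principle, to guarantee some box contains ≥ r objects we need more than (r − 1) · k objects total. Threshold: n = (r − 1) · k + 1. With r = 22 and k = 152: n = 21 · 152 + 1 = 3192 + 1 = 3193. For n = 3192 = 21 · 152, we can put exactly 21 objects in every box, avoiding 22 in any single one — so 3193 is tight.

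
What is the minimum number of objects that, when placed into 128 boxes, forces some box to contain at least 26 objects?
n = (26 − 1)·128 + 1 = 3201

By the generalised pigeonhole principle, to guarantee some box contains ≥ r objects we need more than (r − 1) · k objects total. Threshold: n = (r − 1) · k + 1. With r = 26 and k = 128: n = 25 · 128 + 1 = 3200 + 1 = 3201. For n = 3200 = 25 · 128, we can put exactly 25 objects in every box, avoiding 26 in any single one — so 3201 is tight.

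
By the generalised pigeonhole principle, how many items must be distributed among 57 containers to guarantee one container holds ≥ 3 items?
n = (3 − 1)·57 + 1 = 115

By the generalised pigeonhole principle, to guarantee some box contains ≥ r objects we need more than (r − 1) · k objects total. Threshold: n = (r − 1) · k + 1. With r = 3 and k = 57: n = 2 · 57 + 1 = 114 + 1 = 115. For n = 114 = 2 · 57, we can put exactly 2 objects in every box, avoiding 3 in any single one — so 115 is tight.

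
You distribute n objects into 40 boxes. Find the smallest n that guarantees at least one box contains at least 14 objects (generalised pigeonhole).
n = (14 − 1)·40 + 1 = 521

By the generalised pigeonhole principle, to guarantee some box contains ≥ r objects we need more than (r − 1) · k objects total. Threshold: n = (r − 1) · k + 1. With r = 14 and k = 40: n = 13 · 40 + 1 = 520 + 1 = 521. For n = 520 = 13 · 40, we can put exactly 13 objects in every box, avoiding 14 in any single one — so 521 is tight.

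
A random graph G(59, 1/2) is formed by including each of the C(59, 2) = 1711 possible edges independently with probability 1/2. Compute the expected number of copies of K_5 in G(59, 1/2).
E[# K_5] = C(59, 5) · (1/2)^C(5, 2) = 5006386 / 2^10 = 2503193/512 ≈ 4889.048828

For each 5-subset S of vertices (there are C(59, 5) = 5006386 such S), let X_S = 1 if S induces a K_5 (all C(5, 2) = 10 edges present). Then P(X_S = 1) = (1/2)^10 = 1/1024. By linearity of expectation, E[# K_5] = C(59, 5) · (1/2)^10 = 5006386 / 1024 = 2503193/512 ≈ 4889.048828.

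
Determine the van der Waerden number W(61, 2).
W(61, 2) = 61 + 1 = 62

A 2-term AP is any pair of integers, so a monochromatic 2-AP exists iff some colour is used at least twice. With 61 colours, the colouring i ↦ i on {1, ..., 61} uses each colour once, avoiding any monochromatic pair, so W(61, 2) > 61. For {1, ..., 62}, pigeonhole forces two integers of the same colour, which form a monochromatic 2-AP. Hence W(61, 2) = 62.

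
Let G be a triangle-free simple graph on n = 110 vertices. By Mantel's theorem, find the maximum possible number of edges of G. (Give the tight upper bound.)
ex(110, K_3) = ⌊110^2/4⌋ = 3025

Mantel (1907): a triangle-free graph on n vertices has at most ⌊n^2/4⌋ edges, with equality for the complete bipartite graph K_{⌊n/2⌋, ⌈n/2⌉}. For n = 110: ⌊110^2/4⌋ = ⌊12100/4⌋ = 3025. The extremal graph is K_{55, 55}, which has 55·55 = 3025 edges.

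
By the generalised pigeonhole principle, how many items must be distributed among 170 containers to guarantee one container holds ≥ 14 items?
n = (14 − 1)·170 + 1 = 2211

By the generalised pigeonhole principle, to guarantee some box contains ≥ r objects we need more than (r − 1) · k objects total. Threshold: n = (r − 1) · k + 1. With r = 14 and k = 170: n = 13 · 170 + 1 = 2210 + 1 = 2211. For n = 2210 = 13 · 170, we can put exactly 13 objects in every box, avoiding 14 in any single one — so 2211 is tight.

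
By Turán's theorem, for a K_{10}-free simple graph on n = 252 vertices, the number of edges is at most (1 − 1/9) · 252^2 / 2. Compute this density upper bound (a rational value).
Turán density bound = (8/9) · 252^2/2 = 28224

Turán's theorem: ex(n, K_{r+1}) is achieved by the complete r-partite Turán graph T(n, r) with parts as balanced as possible, and is at most (1 − 1/r) · n^2/2. For r = 9, n = 252: the density bound is (8/9) · 63504/2 = 28224. Since 9 ∣ 252, the Turán graph T(252, 9) has parts of equal size 28, and its edge count e(T(252, 9)) = 28224 attains the density bound exactly.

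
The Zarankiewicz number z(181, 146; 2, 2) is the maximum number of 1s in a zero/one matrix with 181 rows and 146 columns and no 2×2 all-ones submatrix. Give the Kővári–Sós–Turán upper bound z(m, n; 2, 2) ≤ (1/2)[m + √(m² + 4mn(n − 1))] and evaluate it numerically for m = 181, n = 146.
z(181, 146; 2, 2) ≤ (1/2)[181 + √(181² + 4·181·146·145)] = (1/2)[181 + √15359841] = 2050.0817

Kővári–Sós–Turán: let r_1, ..., r_181 be the row sums and z = Σ r_i the total number of 1s. Each pair of columns can share at most one row with both entries 1 (else a 2×2 all-ones block appears), so Σ_i C(r_i, 2) ≤ C(146, 2) = 10585. By convexity Σ_i C(r_i, 2) ≥ 181·C(z/181, 2) = z(z − 181)/(2·181), giving z² − 181z − 181·146·145 ≤ 0 and hence z ≤ (1/2)[181 + √(32761 + 4·3831770)] = (1/2)[181 + √15359841] ≈ (1/2)(181 + 3919.1633) = 2050.0817.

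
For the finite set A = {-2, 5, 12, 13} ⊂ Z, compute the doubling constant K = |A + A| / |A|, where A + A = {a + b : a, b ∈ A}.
K = |A + A| / |A| = 9/4

Enumerate A + A = {a + b : a, b ∈ A}. With |A| = 4, there are |A|^2 = 16 ordered sum pairs; collecting distinct values, A + A = {-4, 3, 10, 11, 17, 18, 24, 25, 26}, so |A + A| = 9. Thus K = 9/4. For comparison, the minimum possible |A + A| over all 4-element sets is 2·4 − 1 = 7 (so min K = 7/4), attained only by arithmetic progressions.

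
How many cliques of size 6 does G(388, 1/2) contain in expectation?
E[# K_6] = C(388, 6) · (1/2)^C(6, 2) = 4558145946816 / 2^15 = 71221030419/512 ≈ 139103575.037109

For each 6-subset S of vertices (there are C(388, 6) = 4558145946816 such S), let X_S = 1 if S induces a K_6 (all C(6, 2) = 15 edges present). Then P(X_S = 1) = (1/2)^15 = 1/32768. By linearity of expectation, E[# K_6] = C(388, 6) · (1/2)^15 = 4558145946816 / 32768 = 71221030419/512 ≈ 139103575.037109.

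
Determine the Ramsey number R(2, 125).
R(2, 125) = 125

R(2, k) = k for all k ≥ 2: in a 2-colouring of K_k, either some edge is red (a red K_2) or all edges are blue (a blue K_k). And K_{124} coloured all-blue has no blue K_125, so R(2, 125) > 124. Hence R(2, 125) = 125.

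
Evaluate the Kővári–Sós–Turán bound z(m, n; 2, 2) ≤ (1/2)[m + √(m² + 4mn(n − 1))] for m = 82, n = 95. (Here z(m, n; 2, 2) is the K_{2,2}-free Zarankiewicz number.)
z(82, 95; 2, 2) ≤ (1/2)[82 + √(82² + 4·82·95·94)] = (1/2)[82 + √2935764] = 897.7036

Kővári–Sós–Turán: let r_1, ..., r_82 be the row sums and z = Σ r_i the total number of 1s. Each pair of columns can share at most one row with both entries 1 (else a 2×2 all-ones block appears), so Σ_i C(r_i, 2) ≤ C(95, 2) = 4465. By convexity Σ_i C(r_i, 2) ≥ 82·C(z/82, 2) = z(z − 82)/(2·82), giving z² − 82z − 82·95·94 ≤ 0 and hence z ≤ (1/2)[82 + √(6724 + 4·732260)] = (1/2)[82 + √2935764] ≈ (1/2)(82 + 1713.4071) = 897.7036.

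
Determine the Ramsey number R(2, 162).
R(2, 162) = 162

R(2, k) = k for all k ≥ 2: in a 2-colouring of K_k, either some edge is red (a red K_2) or all edges are blue (a blue K_k). And K_{161} coloured all-blue has no blue K_162, so R(2, 162) > 161. Hence R(2, 162) = 162.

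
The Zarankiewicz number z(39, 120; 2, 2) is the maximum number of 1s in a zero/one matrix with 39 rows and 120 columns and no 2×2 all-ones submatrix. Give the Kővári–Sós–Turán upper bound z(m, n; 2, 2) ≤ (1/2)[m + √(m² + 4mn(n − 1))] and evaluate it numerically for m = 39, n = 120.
z(39, 120; 2, 2) ≤ (1/2)[39 + √(39² + 4·39·120·119)] = (1/2)[39 + √2229201] = 766.0255

Kővári–Sós–Turán: let r_1, ..., r_39 be the row sums and z = Σ r_i the total number of 1s. Each pair of columns can share at most one row with both entries 1 (else a 2×2 all-ones block appears), so Σ_i C(r_i, 2) ≤ C(120, 2) = 7140. By convexity Σ_i C(r_i, 2) ≥ 39·C(z/39, 2) = z(z − 39)/(2·39), giving z² − 39z − 39·120·119 ≤ 0 and hence z ≤ (1/2)[39 + √(1521 + 4·556920)] = (1/2)[39 + √2229201] ≈ (1/2)(39 + 1493.0509) = 766.0255.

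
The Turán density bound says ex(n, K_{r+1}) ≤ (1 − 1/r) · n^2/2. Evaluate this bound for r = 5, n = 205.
Turán density bound = (4/5) · 205^2/2 = 16810

Turán's theorem: ex(n, K_{r+1}) is achieved by the complete r-partite Turán graph T(n, r) with parts as balanced as possible, and is at most (1 − 1/r) · n^2/2. For r = 5, n = 205: the density bound is (4/5) · 42025/2 = 16810. Since 5 ∣ 205, the Turán graph T(205, 5) has parts of equal size 41, and its edge count e(T(205, 5)) = 16810 attains the density bound exactly.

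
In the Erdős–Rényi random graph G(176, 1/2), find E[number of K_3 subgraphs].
E[# K_3] = C(176, 3) · (1/2)^C(3, 2) = 893200 / 2^3 = 111650

For each 3-subset S of vertices (there are C(176, 3) = 893200 such S), let X_S = 1 if S induces a K_3 (all C(3, 2) = 3 edges present). Then P(X_S = 1) = (1/2)^3 = 1/8. By linearity of expectation, E[# K_3] = C(176, 3) · (1/2)^3 = 893200 / 8 = 111650.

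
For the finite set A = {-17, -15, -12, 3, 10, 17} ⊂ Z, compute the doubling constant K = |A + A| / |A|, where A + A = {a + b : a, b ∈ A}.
K = |A + A| / |A| = 20/6 = 10/3

Enumerate A + A = {a + b : a, b ∈ A}. With |A| = 6, there are |A|^2 = 36 ordered sum pairs; collecting distinct values, A + A = {-34, -32, -30, -29, -27, -24, -14, -12, -9, -7, -5, -2, 0, 2, 5, 6, 13, 20, 27, 34}, so |A + A| = 20. Thus K = 20/6 = 10/3. For comparison, the minimum possible |A + A| over all 6-element sets is 2·6 − 1 = 11 (so min K = 11/6), attained only by arithmetic progressions.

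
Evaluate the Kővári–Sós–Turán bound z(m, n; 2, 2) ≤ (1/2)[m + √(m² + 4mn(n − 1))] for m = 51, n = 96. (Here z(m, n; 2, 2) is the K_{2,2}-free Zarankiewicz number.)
z(51, 96; 2, 2) ≤ (1/2)[51 + √(51² + 4·51·96·95)] = (1/2)[51 + √1863081] = 707.9736

Kővári–Sós–Turán: let r_1, ..., r_51 be the row sums and z = Σ r_i the total number of 1s. Each pair of columns can share at most one row with both entries 1 (else a 2×2 all-ones block appears), so Σ_i C(r_i, 2) ≤ C(96, 2) = 4560. By convexity Σ_i C(r_i, 2) ≥ 51·C(z/51, 2) = z(z − 51)/(2·51), giving z² − 51z − 51·96·95 ≤ 0 and hence z ≤ (1/2)[51 + √(2601 + 4·465120)] = (1/2)[51 + √1863081] ≈ (1/2)(51 + 1364.9473) = 707.9736.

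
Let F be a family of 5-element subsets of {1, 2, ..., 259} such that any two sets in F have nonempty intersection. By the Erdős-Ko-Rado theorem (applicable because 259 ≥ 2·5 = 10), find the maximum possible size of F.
max |F| = C(258, 4) = 180352320

The Erdős-Ko-Rado theorem states: for n ≥ 2k, an intersecting family of k-subsets of an n-element set has size at most C(n − 1, k − 1), with equality for 'star' families {A ⊆ [n] : |A| = k, i ∈ A} (fix an element i). For n = 259, k = 5: C(258, 4) = 180352320.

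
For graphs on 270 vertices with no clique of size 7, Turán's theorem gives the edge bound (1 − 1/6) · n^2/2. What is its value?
Turán density bound = (5/6) · 270^2/2 = 30375

Turán's theorem: ex(n, K_{r+1}) is achieved by the complete r-partite Turán graph T(n, r) with parts as balanced as possible, and is at most (1 − 1/r) · n^2/2. For r = 6, n = 270: the density bound is (5/6) · 72900/2 = 30375. Since 6 ∣ 270, the Turán graph T(270, 6) has parts of equal size 45, and its edge count e(T(270, 6)) = 30375 attains the density bound exactly.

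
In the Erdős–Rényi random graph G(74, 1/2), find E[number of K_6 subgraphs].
E[# K_6] = C(74, 6) · (1/2)^C(6, 2) = 185250786 / 2^15 = 92625393/16384 ≈ 5653.405334

For each 6-subset S of vertices (there are C(74, 6) = 185250786 such S), let X_S = 1 if S induces a K_6 (all C(6, 2) = 15 edges present). Then P(X_S = 1) = (1/2)^15 = 1/32768. By linearity of expectation, E[# K_6] = C(74, 6) · (1/2)^15 = 185250786 / 32768 = 92625393/16384 ≈ 5653.405334.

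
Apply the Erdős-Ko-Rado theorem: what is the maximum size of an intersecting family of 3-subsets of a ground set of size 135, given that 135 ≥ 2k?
max |F| = C(134, 2) = 8911

The Erdős-Ko-Rado theorem states: for n ≥ 2k, an intersecting family of k-subsets of an n-element set has size at most C(n − 1, k − 1), with equality for 'star' families {A ⊆ [n] : |A| = k, i ∈ A} (fix an element i). For n = 135, k = 3: C(134, 2) = 8911.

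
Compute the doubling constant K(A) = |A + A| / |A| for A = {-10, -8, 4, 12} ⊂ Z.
K = |A + A| / |A| = 10/4 = 5/2

Enumerate A + A = {a + b : a, b ∈ A}. With |A| = 4, there are |A|^2 = 16 ordered sum pairs; collecting distinct values, A + A = {-20, -18, -16, -6, -4, 2, 4, 8, 16, 24}, so |A + A| = 10. Thus K = 10/4 = 5/2. For comparison, the minimum possible |A + A| over all 4-element sets is 2·4 − 1 = 7 (so min K = 7/4), attained only by arithmetic progressions.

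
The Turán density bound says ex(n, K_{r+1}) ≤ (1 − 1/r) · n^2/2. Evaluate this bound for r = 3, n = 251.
Turán density bound = (2/3) · 251^2/2 = 63001/3 ≈ 21000.3333

Turán's theorem: ex(n, K_{r+1}) is achieved by the complete r-partite Turán graph T(n, r) with parts as balanced as possible, and is at most (1 − 1/r) · n^2/2. For r = 3, n = 251: the density bound is (2/3) · 63001/2 = 63001/3 ≈ 21000.3333. The integer-valued extremum is e(T(251, 3)) = 21000, which is strictly less than the density bound 63001/3 since 3 ∤ 251 (the parts of T(251, 3) cannot all be equal).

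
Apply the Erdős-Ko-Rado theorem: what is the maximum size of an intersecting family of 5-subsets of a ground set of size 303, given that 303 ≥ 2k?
max |F| = C(302, 4) = 339746225

Erdős-Ko-Rado (1961): when n ≥ 2k, max |F| = C(n−1, k−1). The bound is attained by the star {A : i ∈ A} for any fixed i ∈ [n]. Here C(303−1, 5−1) = C(302, 4) = 339746225.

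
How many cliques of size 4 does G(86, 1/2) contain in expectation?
E[# K_4] = C(86, 4) · (1/2)^C(4, 2) = 2123555 / 2^6 = 33180.546875

For each 4-subset S of vertices (there are C(86, 4) = 2123555 such S), let X_S = 1 if S induces a K_4 (all C(4, 2) = 6 edges present). Then P(X_S = 1) = (1/2)^6 = 1/64. By linearity of expectation, E[# K_4] = C(86, 4) · (1/2)^6 = 2123555 / 64 = 33180.546875.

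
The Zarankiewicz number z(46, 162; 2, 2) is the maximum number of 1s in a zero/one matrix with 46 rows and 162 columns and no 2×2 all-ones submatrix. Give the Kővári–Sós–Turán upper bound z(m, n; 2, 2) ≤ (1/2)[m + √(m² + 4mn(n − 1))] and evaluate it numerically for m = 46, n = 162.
z(46, 162; 2, 2) ≤ (1/2)[46 + √(46² + 4·46·162·161)] = (1/2)[46 + √4801204] = 1118.5825

Kővári–Sós–Turán: let r_1, ..., r_46 be the row sums and z = Σ r_i the total number of 1s. Each pair of columns can share at most one row with both entries 1 (else a 2×2 all-ones block appears), so Σ_i C(r_i, 2) ≤ C(162, 2) = 13041. By convexity Σ_i C(r_i, 2) ≥ 46·C(z/46, 2) = z(z − 46)/(2·46), giving z² − 46z − 46·162·161 ≤ 0 and hence z ≤ (1/2)[46 + √(2116 + 4·1199772)] = (1/2)[46 + √4801204] ≈ (1/2)(46 + 2191.165) = 1118.5825.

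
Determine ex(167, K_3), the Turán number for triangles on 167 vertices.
ex(167, K_3) = ⌊167^2/4⌋ = 6972

Mantel (1907): a triangle-free graph on n vertices has at most ⌊n^2/4⌋ edges, with equality for the complete bipartite graph K_{⌊n/2⌋, ⌈n/2⌉}. For n = 167: ⌊167^2/4⌋ = ⌊27889/4⌋ = 6972. The extremal graph is K_{83, 84}, which has 83·84 = 6972 edges.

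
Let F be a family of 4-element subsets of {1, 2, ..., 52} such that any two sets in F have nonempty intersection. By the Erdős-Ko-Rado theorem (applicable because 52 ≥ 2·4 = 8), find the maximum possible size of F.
max |F| = C(51, 3) = 20825

The Erdős-Ko-Rado theorem states: for n ≥ 2k, an intersecting family of k-subsets of an n-element set has size at most C(n − 1, k − 1), with equality for 'star' families {A ⊆ [n] : |A| = k, i ∈ A} (fix an element i). For n = 52, k = 4: C(51, 3) = 20825.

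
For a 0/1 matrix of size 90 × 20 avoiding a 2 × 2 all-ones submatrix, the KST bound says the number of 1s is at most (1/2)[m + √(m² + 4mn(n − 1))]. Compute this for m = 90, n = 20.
z(90, 20; 2, 2) ≤ (1/2)[90 + √(90² + 4·90·20·19)] = (1/2)[90 + √144900] = 235.3287

Kővári–Sós–Turán: let r_1, ..., r_90 be the row sums and z = Σ r_i the total number of 1s. Each pair of columns can share at most one row with both entries 1 (else a 2×2 all-ones block appears), so Σ_i C(r_i, 2) ≤ C(20, 2) = 190. By convexity Σ_i C(r_i, 2) ≥ 90·C(z/90, 2) = z(z − 90)/(2·90), giving z² − 90z − 90·20·19 ≤ 0 and hence z ≤ (1/2)[90 + √(8100 + 4·34200)] = (1/2)[90 + √144900] ≈ (1/2)(90 + 380.6573) = 235.3287.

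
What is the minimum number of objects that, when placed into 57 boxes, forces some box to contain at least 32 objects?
n = (32 − 1)·57 + 1 = 1768

By the generalised pigeonhole principle, to guarantee some box contains ≥ r objects we need more than (r − 1) · k objects total. Threshold: n = (r − 1) · k + 1. With r = 32 and k = 57: n = 31 · 57 + 1 = 1767 + 1 = 1768. For n = 1767 = 31 · 57, we can put exactly 31 objects in every box, avoiding 32 in any single one — so 1768 is tight.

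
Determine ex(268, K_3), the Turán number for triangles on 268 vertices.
ex(268, K_3) = ⌊268^2/4⌋ = 17956

Mantel (1907): a triangle-free graph on n vertices has at most ⌊n^2/4⌋ edges, with equality for the complete bipartite graph K_{⌊n/2⌋, ⌈n/2⌉}. For n = 268: ⌊268^2/4⌋ = ⌊71824/4⌋ = 17956. The extremal graph is K_{134, 134}, which has 134·134 = 17956 edges.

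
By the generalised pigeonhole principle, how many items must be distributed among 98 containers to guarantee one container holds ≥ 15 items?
n = (15 − 1)·98 + 1 = 1373

By the generalised pigeonhole principle, to guarantee some box contains ≥ r objects we need more than (r − 1) · k objects total. Threshold: n = (r − 1) · k + 1. With r = 15 and k = 98: n = 14 · 98 + 1 = 1372 + 1 = 1373. For n = 1372 = 14 · 98, we can put exactly 14 objects in every box, avoiding 15 in any single one — so 1373 is tight.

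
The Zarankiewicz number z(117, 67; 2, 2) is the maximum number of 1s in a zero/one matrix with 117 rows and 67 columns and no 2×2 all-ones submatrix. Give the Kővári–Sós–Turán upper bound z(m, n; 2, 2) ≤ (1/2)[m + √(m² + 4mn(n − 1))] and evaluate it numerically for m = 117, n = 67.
z(117, 67; 2, 2) ≤ (1/2)[117 + √(117² + 4·117·67·66)] = (1/2)[117 + √2083185] = 780.1621

Kővári–Sós–Turán: let r_1, ..., r_117 be the row sums and z = Σ r_i the total number of 1s. Each pair of columns can share at most one row with both entries 1 (else a 2×2 all-ones block appears), so Σ_i C(r_i, 2) ≤ C(67, 2) = 2211. By convexity Σ_i C(r_i, 2) ≥ 117·C(z/117, 2) = z(z − 117)/(2·117), giving z² − 117z − 117·67·66 ≤ 0 and hence z ≤ (1/2)[117 + √(13689 + 4·517374)] = (1/2)[117 + √2083185] ≈ (1/2)(117 + 1443.3243) = 780.1621.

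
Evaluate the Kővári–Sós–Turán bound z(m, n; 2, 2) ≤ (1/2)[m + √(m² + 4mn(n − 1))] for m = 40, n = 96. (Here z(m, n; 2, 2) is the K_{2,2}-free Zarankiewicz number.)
z(40, 96; 2, 2) ≤ (1/2)[40 + √(40² + 4·40·96·95)] = (1/2)[40 + √1460800] = 624.3178

Kővári–Sós–Turán: let r_1, ..., r_40 be the row sums and z = Σ r_i the total number of 1s. Each pair of columns can share at most one row with both entries 1 (else a 2×2 all-ones block appears), so Σ_i C(r_i, 2) ≤ C(96, 2) = 4560. By convexity Σ_i C(r_i, 2) ≥ 40·C(z/40, 2) = z(z − 40)/(2·40), giving z² − 40z − 40·96·95 ≤ 0 and hence z ≤ (1/2)[40 + √(1600 + 4·364800)] = (1/2)[40 + √1460800] ≈ (1/2)(40 + 1208.6356) = 624.3178.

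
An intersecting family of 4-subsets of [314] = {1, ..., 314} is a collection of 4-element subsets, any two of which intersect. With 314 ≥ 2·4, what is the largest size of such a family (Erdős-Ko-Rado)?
max |F| = C(313, 3) = 5061836

Erdős-Ko-Rado (1961): when n ≥ 2k, max |F| = C(n−1, k−1). The bound is attained by the star {A : i ∈ A} for any fixed i ∈ [n]. Here C(314−1, 4−1) = C(313, 3) = 5061836.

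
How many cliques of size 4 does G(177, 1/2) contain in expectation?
E[# K_4] = C(177, 4) · (1/2)^C(4, 2) = 39524100 / 2^6 = 9881025/16 = 617564.0625

For each 4-subset S of vertices (there are C(177, 4) = 39524100 such S), let X_S = 1 if S induces a K_4 (all C(4, 2) = 6 edges present). Then P(X_S = 1) = (1/2)^6 = 1/64. By linearity of expectation, E[# K_4] = C(177, 4) · (1/2)^6 = 39524100 / 64 = 9881025/16 = 617564.0625.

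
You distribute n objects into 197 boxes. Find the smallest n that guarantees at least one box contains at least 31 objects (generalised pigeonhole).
n = (31 − 1)·197 + 1 = 5911

By the generalised pigeonhole principle, to guarantee some box contains ≥ r objects we need more than (r − 1) · k objects total. Threshold: n = (r − 1) · k + 1. With r = 31 and k = 197: n = 30 · 197 + 1 = 5910 + 1 = 5911. For n = 5910 = 30 · 197, we can put exactly 30 objects in every box, avoiding 31 in any single one — so 5911 is tight.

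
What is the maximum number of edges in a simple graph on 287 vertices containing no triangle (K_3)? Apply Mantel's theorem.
ex(287, K_3) = ⌊287^2/4⌋ = 20592

Mantel (1907): a triangle-free graph on n vertices has at most ⌊n^2/4⌋ edges, with equality for the complete bipartite graph K_{⌊n/2⌋, ⌈n/2⌉}. For n = 287: ⌊287^2/4⌋ = ⌊82369/4⌋ = 20592. The extremal graph is K_{143, 144}, which has 143·144 = 20592 edges.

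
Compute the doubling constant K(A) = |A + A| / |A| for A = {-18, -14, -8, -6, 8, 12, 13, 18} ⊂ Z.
K = |A + A| / |A| = 32/8 = 4

Enumerate A + A = {a + b : a, b ∈ A}. With |A| = 8, there are |A|^2 = 64 ordered sum pairs; collecting distinct values, A + A = {-36, -32, -28, -26, -24, -22, -20, -16, -14, -12, -10, -6, -5, -2, -1, 0, 2, 4, 5, 6, 7, 10, 12, 16, 20, 21, 24, 25, 26, 30, 31, 36}, so |A + A| = 32. Thus K = 32/8 = 4. For comparison, the minimum possible |A + A| over all 8-element sets is 2·8 − 1 = 15 (so min K = 15/8), attained only by arithmetic progressions.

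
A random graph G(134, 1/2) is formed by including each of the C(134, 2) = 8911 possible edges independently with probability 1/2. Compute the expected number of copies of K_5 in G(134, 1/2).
E[# K_5] = C(134, 5) · (1/2)^C(5, 2) = 333859526 / 2^10 = 166929763/512 ≈ 326034.693359

For each 5-subset S of vertices (there are C(134, 5) = 333859526 such S), let X_S = 1 if S induces a K_5 (all C(5, 2) = 10 edges present). Then P(X_S = 1) = (1/2)^10 = 1/1024. By linearity of expectation, E[# K_5] = C(134, 5) · (1/2)^10 = 333859526 / 1024 = 166929763/512 ≈ 326034.693359.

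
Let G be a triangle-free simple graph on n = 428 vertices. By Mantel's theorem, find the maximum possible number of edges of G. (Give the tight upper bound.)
ex(428, K_3) = ⌊428^2/4⌋ = 45796

Mantel (1907): a triangle-free graph on n vertices has at most ⌊n^2/4⌋ edges, with equality for the complete bipartite graph K_{⌊n/2⌋, ⌈n/2⌉}. For n = 428: ⌊428^2/4⌋ = ⌊183184/4⌋ = 45796. The extremal graph is K_{214, 214}, which has 214·214 = 45796 edges.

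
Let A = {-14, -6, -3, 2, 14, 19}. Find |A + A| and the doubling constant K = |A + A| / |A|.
K = |A + A| / |A| = 19/6

Enumerate A + A = {a + b : a, b ∈ A}. With |A| = 6, there are |A|^2 = 36 ordered sum pairs; collecting distinct values, A + A = {-28, -20, -17, -12, -9, -6, -4, -1, 0, 4, 5, 8, 11, 13, 16, 21, 28, 33, 38}, so |A + A| = 19. Thus K = 19/6. For comparison, the minimum possible |A + A| over all 6-element sets is 2·6 − 1 = 11 (so min K = 11/6), attained only by arithmetic progressions.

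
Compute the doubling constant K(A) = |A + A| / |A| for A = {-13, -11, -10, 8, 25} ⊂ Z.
K = |A + A| / |A| = 15/5 = 3

Enumerate A + A = {a + b : a, b ∈ A}. With |A| = 5, there are |A|^2 = 25 ordered sum pairs; collecting distinct values, A + A = {-26, -24, -23, -22, -21, -20, -5, -3, -2, 12, 14, 15, 16, 33, 50}, so |A + A| = 15. Thus K = 15/5 = 3. For comparison, the minimum possible |A + A| over all 5-element sets is 2·5 − 1 = 9 (so min K = 9/5), attained only by arithmetic progressions.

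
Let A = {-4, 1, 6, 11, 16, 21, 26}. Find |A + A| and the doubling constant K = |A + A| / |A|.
K = |A + A| / |A| = 13/7

Enumerate A + A = {a + b : a, b ∈ A}. With |A| = 7, there are |A|^2 = 49 ordered sum pairs; collecting distinct values, A + A = {-8, -3, 2, 7, 12, 17, 22, 27, 32, 37, 42, 47, 52}, so |A + A| = 13. Thus K = 13/7. Here |A + A| = 2|A| − 1 = 13, the minimum possible — so K = 13/7 is minimal, which holds iff A is an arithmetic progression.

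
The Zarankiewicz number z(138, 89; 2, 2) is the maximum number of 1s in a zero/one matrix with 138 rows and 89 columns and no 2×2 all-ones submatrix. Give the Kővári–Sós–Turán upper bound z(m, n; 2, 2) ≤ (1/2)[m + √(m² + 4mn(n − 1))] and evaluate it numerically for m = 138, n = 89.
z(138, 89; 2, 2) ≤ (1/2)[138 + √(138² + 4·138·89·88)] = (1/2)[138 + √4342308] = 1110.9103

Kővári–Sós–Turán: let r_1, ..., r_138 be the row sums and z = Σ r_i the total number of 1s. Each pair of columns can share at most one row with both entries 1 (else a 2×2 all-ones block appears), so Σ_i C(r_i, 2) ≤ C(89, 2) = 3916. By convexity Σ_i C(r_i, 2) ≥ 138·C(z/138, 2) = z(z − 138)/(2·138), giving z² − 138z − 138·89·88 ≤ 0 and hence z ≤ (1/2)[138 + √(19044 + 4·1080816)] = (1/2)[138 + √4342308] ≈ (1/2)(138 + 2083.8205) = 1110.9103.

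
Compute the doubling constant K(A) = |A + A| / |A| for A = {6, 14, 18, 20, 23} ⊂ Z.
K = |A + A| / |A| = 15/5 = 3

Enumerate A + A = {a + b : a, b ∈ A}. With |A| = 5, there are |A|^2 = 25 ordered sum pairs; collecting distinct values, A + A = {12, 20, 24, 26, 28, 29, 32, 34, 36, 37, 38, 40, 41, 43, 46}, so |A + A| = 15. Thus K = 15/5 = 3. For comparison, the minimum possible |A + A| over all 5-element sets is 2·5 − 1 = 9 (so min K = 9/5), attained only by arithmetic progressions.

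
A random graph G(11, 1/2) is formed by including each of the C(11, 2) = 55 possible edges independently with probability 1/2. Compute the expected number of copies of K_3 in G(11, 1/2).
E[# K_3] = C(11, 3) · (1/2)^C(3, 2) = 165 / 2^3 = 20.625

For each 3-subset S of vertices (there are C(11, 3) = 165 such S), let X_S = 1 if S induces a K_3 (all C(3, 2) = 3 edges present). Then P(X_S = 1) = (1/2)^3 = 1/8. By linearity of expectation, E[# K_3] = C(11, 3) · (1/2)^3 = 165 / 8 = 20.625.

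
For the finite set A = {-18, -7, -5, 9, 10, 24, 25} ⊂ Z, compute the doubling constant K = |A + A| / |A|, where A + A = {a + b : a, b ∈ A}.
K = |A + A| / |A| = 24/7

Enumerate A + A = {a + b : a, b ∈ A}. With |A| = 7, there are |A|^2 = 49 ordered sum pairs; collecting distinct values, A + A = {-36, -25, -23, -14, -12, -10, -9, -8, 2, 3, 4, 5, 6, 7, 17, 18, 19, 20, 33, 34, 35, 48, 49, 50}, so |A + A| = 24. Thus K = 24/7. For comparison, the minimum possible |A + A| over all 7-element sets is 2·7 − 1 = 13 (so min K = 13/7), attained only by arithmetic progressions.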